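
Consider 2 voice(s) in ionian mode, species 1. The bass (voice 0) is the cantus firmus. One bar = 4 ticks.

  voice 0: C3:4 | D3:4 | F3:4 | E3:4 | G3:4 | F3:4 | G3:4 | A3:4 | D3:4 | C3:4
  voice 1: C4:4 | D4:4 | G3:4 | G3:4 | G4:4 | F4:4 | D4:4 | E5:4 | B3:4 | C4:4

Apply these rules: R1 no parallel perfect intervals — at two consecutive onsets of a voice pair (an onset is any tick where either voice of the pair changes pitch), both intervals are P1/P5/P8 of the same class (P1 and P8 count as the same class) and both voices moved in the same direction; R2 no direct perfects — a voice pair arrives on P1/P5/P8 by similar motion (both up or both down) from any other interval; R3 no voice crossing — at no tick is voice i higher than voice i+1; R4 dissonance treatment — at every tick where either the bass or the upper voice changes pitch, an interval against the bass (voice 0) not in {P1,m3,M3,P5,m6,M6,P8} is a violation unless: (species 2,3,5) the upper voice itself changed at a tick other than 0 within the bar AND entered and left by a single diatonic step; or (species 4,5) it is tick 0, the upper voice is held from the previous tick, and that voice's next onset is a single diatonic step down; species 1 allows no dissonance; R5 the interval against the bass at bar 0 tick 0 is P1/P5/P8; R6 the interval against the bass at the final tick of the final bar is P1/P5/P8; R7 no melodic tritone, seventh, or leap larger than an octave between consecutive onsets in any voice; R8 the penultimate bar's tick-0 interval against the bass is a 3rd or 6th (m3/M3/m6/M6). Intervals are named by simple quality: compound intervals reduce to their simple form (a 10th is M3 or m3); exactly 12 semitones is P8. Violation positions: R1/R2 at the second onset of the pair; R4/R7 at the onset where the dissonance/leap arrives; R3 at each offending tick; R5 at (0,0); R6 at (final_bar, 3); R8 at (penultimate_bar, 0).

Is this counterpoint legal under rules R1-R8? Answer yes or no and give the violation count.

bar 0: v0=C3 v1=C4 (P8)
bar 1: v0=D3 v1=D4 (P8)
bar 2: v0=F3 v1=G3 (M2)
bar 3: v0=E3 v1=G3 (m3)
bar 4: v0=G3 v1=G4 (P8)
bar 5: v0=F3 v1=F4 (P8)
bar 6: v0=G3 v1=D4 (P5)
bar 7: v0=A3 v1=E5 (P5)
bar 8: v0=D3 v1=B3 (M6)
bar 9: v0=C3 v1=C4 (P8)
  R1 @ bar1.0: C3/C4 P8 -> D3/D4 P8 similar
  R4 @ bar2.0: F3/G3 M2 untreated
  R2 @ bar4.0: E3/G3 m3 -> G3/G4 P8 similar
  R1 @ bar5.0: G3/G4 P8 -> F3/F4 P8 similar
  R1 @ bar7.0: G3/D4 P5 -> A3/E5 P5 similar
  R7 @ bar7.0: D4->E5 leap 14st
  R7 @ bar8.0: E5->B3 leap 17st

No (7 violations)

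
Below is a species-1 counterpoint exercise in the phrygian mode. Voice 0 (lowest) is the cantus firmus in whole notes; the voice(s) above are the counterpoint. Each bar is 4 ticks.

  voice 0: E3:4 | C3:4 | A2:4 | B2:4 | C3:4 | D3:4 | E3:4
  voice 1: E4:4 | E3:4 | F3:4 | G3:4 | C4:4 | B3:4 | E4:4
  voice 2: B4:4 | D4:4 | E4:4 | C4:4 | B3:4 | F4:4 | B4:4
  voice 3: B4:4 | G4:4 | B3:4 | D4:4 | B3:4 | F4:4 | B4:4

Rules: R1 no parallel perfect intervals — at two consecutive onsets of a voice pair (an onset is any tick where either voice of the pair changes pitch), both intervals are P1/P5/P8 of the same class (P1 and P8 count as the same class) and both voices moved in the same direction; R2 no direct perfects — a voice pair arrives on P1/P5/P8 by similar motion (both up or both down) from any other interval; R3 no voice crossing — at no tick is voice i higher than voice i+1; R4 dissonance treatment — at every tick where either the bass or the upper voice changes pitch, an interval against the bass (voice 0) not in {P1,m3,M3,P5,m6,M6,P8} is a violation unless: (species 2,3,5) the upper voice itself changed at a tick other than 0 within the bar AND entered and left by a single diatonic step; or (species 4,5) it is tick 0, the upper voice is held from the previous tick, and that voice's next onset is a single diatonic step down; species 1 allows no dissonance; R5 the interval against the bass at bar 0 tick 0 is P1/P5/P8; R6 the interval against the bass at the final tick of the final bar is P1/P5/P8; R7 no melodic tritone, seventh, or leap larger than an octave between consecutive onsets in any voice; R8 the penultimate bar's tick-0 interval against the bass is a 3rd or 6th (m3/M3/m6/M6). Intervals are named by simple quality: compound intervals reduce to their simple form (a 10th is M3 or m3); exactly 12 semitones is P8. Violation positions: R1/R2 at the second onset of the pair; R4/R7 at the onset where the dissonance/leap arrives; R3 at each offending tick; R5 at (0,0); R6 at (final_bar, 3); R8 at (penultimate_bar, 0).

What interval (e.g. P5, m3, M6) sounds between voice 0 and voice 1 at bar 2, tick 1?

m6

voice 0=A2 voice 1=F3 -> m6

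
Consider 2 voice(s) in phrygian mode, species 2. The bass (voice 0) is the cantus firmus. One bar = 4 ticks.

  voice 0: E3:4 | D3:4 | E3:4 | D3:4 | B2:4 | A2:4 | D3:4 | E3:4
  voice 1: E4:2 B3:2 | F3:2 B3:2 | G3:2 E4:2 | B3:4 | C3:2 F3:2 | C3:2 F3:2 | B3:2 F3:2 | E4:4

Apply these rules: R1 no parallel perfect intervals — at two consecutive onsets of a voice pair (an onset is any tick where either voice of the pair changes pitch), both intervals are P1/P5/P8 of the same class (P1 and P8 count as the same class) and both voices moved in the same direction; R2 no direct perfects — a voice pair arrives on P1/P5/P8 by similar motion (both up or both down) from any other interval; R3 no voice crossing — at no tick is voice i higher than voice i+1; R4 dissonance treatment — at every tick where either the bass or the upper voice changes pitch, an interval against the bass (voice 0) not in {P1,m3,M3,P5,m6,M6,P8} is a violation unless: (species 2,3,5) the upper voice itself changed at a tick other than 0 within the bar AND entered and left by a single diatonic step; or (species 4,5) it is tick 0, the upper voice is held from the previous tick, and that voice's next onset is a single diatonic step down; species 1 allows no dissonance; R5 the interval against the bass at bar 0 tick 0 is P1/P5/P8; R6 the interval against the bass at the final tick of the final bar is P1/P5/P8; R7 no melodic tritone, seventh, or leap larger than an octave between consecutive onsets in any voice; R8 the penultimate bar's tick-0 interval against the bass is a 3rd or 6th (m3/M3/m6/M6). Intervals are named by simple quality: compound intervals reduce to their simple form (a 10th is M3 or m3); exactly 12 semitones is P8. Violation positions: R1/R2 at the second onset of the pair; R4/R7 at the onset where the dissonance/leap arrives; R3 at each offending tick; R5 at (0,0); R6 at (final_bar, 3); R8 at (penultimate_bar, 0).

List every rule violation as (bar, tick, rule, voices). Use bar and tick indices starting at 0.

bar 0: v0=E3 v1=E4 downbeat P8
bar 1: v0=D3 v1=F3 downbeat m3
bar 2: v0=E3 v1=G3 downbeat m3
bar 3: v0=D3 v1=B3 downbeat M6
bar 4: v0=B2 v1=C3 downbeat m2
bar 5: v0=A2 v1=C3 downbeat m3
bar 6: v0=D3 v1=B3 downbeat M6
bar 7: v0=E3 v1=E4 downbeat P8
  -> R7 @ bar 1 tick 0 v(1,): B3->F3 leap 6st
  -> R7 @ bar 1 tick 2 v(1,): F3->B3 leap 6st
  -> R4 @ bar 4 tick 0 v(0, 1): B2/C3 m2 untreated
  -> R7 @ bar 4 tick 0 v(1,): B3->C3 leap 11st
  -> R4 @ bar 4 tick 2 v(0, 1): B2/F3 TT untreated
  -> R7 @ bar 6 tick 0 v(1,): F3->B3 leap 6st
  -> R7 @ bar 6 tick 2 v(1,): B3->F3 leap 6st
  -> R2 @ bar 7 tick 0 v(0, 1): D3/F3 m3 -> E3/E4 P8 similar
  -> R7 @ bar 7 tick 0 v(1,): F3->E4 leap 11st

(1, 0, R7, (1,))
(1, 2, R7, (1,))
(4, 0, R4, (0, 1))
(4, 0, R7, (1,))
(4, 2, R4, (0, 1))
(6, 0, R7, (1,))
(6, 2, R7, (1,))
(7, 0, R2, (0, 1))
(7, 0, R7, (1,))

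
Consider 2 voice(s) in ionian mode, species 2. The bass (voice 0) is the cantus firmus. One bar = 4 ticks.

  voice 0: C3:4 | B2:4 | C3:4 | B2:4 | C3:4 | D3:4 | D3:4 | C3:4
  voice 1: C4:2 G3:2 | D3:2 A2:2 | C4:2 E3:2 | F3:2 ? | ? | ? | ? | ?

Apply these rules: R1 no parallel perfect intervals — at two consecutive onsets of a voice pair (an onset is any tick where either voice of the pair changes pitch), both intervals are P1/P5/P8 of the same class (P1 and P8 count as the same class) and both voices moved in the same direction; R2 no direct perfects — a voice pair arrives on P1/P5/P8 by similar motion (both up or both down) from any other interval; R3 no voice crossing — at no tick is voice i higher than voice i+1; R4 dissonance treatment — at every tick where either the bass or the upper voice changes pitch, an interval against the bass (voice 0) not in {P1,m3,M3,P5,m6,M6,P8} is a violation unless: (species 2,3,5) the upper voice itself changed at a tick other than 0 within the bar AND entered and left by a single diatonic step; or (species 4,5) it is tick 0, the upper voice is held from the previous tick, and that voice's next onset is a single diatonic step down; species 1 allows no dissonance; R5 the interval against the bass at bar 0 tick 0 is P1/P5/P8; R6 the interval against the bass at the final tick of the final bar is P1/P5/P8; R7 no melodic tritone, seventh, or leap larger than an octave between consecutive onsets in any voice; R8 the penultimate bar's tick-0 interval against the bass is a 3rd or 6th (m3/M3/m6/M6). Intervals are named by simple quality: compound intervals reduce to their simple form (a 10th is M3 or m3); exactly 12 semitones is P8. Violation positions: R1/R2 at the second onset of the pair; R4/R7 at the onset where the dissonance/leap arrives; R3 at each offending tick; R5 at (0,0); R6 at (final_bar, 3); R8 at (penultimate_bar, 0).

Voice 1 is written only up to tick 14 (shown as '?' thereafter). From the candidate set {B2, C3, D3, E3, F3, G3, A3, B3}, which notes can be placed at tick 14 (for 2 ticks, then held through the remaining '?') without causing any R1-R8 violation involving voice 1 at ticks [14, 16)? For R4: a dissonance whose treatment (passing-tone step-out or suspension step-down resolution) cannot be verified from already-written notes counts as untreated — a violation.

{D3, F3, G3}

B2: violates R7
C3: violates R4
D3: legal
E3: violates R4
F3: legal
G3: legal
A3: violates R4
B3: violates R7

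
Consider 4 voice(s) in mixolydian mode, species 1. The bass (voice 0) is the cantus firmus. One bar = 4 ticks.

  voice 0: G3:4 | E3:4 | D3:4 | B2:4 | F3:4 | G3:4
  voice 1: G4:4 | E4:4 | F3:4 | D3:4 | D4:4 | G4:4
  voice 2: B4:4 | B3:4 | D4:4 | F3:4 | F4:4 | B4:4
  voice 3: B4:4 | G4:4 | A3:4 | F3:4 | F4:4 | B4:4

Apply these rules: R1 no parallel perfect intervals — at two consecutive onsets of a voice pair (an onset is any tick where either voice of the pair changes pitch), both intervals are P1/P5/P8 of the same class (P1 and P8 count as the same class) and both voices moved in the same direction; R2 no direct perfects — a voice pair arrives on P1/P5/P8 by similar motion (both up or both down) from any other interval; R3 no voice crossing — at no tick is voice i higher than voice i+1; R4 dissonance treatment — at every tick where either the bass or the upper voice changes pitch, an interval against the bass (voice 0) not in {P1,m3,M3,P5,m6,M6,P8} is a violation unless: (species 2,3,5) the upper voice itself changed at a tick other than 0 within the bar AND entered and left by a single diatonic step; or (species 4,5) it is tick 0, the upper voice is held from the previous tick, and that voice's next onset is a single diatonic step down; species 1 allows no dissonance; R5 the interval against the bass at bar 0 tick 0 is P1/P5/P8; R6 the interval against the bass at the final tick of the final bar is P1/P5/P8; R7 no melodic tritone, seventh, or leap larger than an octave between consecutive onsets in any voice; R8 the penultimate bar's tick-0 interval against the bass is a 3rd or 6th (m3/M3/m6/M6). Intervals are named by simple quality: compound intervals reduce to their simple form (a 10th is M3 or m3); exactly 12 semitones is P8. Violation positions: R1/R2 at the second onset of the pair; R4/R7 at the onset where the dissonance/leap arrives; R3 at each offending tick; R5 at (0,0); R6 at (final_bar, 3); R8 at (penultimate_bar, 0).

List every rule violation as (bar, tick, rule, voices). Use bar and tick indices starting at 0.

bar 0: v0=G3 v1=G4 v2=B4 v3=B4 downbeat M3
bar 1: v0=E3 v1=E4 v2=B3 v3=G4 downbeat m3
bar 2: v0=D3 v1=F3 v2=D4 v3=A3 downbeat P5
bar 3: v0=B2 v1=D3 v2=F3 v3=F3 downbeat TT
bar 4: v0=F3 v1=D4 v2=F4 v3=F4 downbeat P8
bar 5: v0=G3 v1=G4 v2=B4 v3=B4 downbeat M3
  -> R5 @ bar 0 tick 0 v(0, 2): opens on M3
  -> R5 @ bar 0 tick 0 v(0, 3): opens on M3
  -> R1 @ bar 1 tick 0 v(0, 1): G3/G4 P8 -> E3/E4 P8 similar
  -> R2 @ bar 1 tick 0 v(0, 2): G3/B4 M3 -> E3/B3 P5 similar
  -> R3 @ bar 1 tick 0 v(1, 2): E4 above B3
  -> R3 @ bar 1 tick 1 v(1, 2): E4 above B3
  -> R3 @ bar 1 tick 2 v(1, 2): E4 above B3
  -> R3 @ bar 1 tick 3 v(1, 2): E4 above B3
  -> R2 @ bar 2 tick 0 v(0, 3): E3/G4 m3 -> D3/A3 P5 similar
  -> R3 @ bar 2 tick 0 v(2, 3): D4 above A3
  -> R7 @ bar 2 tick 0 v(1,): E4->F3 leap 11st
  -> R7 @ bar 2 tick 0 v(3,): G4->A3 leap 10st
  -> R3 @ bar 2 tick 1 v(2, 3): D4 above A3
  -> R3 @ bar 2 tick 2 v(2, 3): D4 above A3
  -> R3 @ bar 2 tick 3 v(2, 3): D4 above A3
  -> R2 @ bar 3 tick 0 v(2, 3): D4/A3 P4 -> F3/F3 P1 similar
  -> R4 @ bar 3 tick 0 v(0, 2): B2/F3 TT untreated
  -> R4 @ bar 3 tick 0 v(0, 3): B2/F3 TT untreated
  -> R1 @ bar 4 tick 0 v(2, 3): F3/F3 P1 -> F4/F4 P1 similar
  -> R2 @ bar 4 tick 0 v(0, 2): B2/F3 TT -> F3/F4 P8 similar
  -> R2 @ bar 4 tick 0 v(0, 3): B2/F3 TT -> F3/F4 P8 similar
  -> R7 @ bar 4 tick 0 v(0,): B2->F3 leap 6st
  -> R8 @ bar 4 tick 0 v(0, 2): penult P8 not 3rd/6th
  -> R8 @ bar 4 tick 0 v(0, 3): penult P8 not 3rd/6th
  -> R1 @ bar 5 tick 0 v(2, 3): F4/F4 P1 -> B4/B4 P1 similar
  -> R2 @ bar 5 tick 0 v(0, 1): F3/D4 M6 -> G3/G4 P8 similar
  -> R7 @ bar 5 tick 0 v(2,): F4->B4 leap 6st
  -> R7 @ bar 5 tick 0 v(3,): F4->B4 leap 6st
  -> R6 @ bar 5 tick 3 v(0, 2): closes on M3
  -> R6 @ bar 5 tick 3 v(0, 3): closes on M3

(0, 0, R5, (0, 2))
(0, 0, R5, (0, 3))
(1, 0, R1, (0, 1))
(1, 0, R2, (0, 2))
(1, 0, R3, (1, 2))
(1, 1, R3, (1, 2))
(1, 2, R3, (1, 2))
(1, 3, R3, (1, 2))
(2, 0, R2, (0, 3))
(2, 0, R3, (2, 3))
(2, 0, R7, (1,))
(2, 0, R7, (3,))
(2, 1, R3, (2, 3))
(2, 2, R3, (2, 3))
(2, 3, R3, (2, 3))
(3, 0, R2, (2, 3))
(3, 0, R4, (0, 2))
(3, 0, R4, (0, 3))
(4, 0, R1, (2, 3))
(4, 0, R2, (0, 2))
(4, 0, R2, (0, 3))
(4, 0, R7, (0,))
(4, 0, R8, (0, 2))
(4, 0, R8, (0, 3))
(5, 0, R1, (2, 3))
(5, 0, R2, (0, 1))
(5, 0, R7, (2,))
(5, 0, R7, (3,))
(5, 3, R6, (0, 2))
(5, 3, R6, (0, 3))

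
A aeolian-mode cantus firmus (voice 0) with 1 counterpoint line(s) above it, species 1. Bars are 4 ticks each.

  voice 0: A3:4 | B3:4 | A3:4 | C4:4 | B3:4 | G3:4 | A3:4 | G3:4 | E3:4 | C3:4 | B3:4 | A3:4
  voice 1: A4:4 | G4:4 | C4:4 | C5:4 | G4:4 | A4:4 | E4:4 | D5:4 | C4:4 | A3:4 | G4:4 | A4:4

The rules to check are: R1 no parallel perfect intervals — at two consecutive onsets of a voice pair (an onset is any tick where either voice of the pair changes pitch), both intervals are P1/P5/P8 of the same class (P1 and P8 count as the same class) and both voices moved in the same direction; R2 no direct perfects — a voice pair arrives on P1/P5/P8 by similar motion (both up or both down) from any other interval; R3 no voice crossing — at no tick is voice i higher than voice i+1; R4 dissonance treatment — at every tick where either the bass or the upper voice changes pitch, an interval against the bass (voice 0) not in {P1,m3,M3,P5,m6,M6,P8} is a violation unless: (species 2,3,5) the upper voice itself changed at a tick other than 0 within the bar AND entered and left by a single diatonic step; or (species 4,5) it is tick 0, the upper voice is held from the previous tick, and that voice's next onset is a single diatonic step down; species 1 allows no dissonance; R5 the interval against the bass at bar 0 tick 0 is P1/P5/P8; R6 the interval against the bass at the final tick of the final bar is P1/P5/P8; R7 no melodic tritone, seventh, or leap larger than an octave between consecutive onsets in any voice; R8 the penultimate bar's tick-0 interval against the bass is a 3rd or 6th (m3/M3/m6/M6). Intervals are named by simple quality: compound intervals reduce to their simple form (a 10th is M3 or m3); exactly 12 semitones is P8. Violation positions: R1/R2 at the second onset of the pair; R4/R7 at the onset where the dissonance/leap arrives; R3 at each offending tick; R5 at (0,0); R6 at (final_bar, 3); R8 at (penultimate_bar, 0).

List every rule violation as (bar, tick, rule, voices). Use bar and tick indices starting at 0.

bar 0: v0=A3 v1=A4 downbeat P8
bar 1: v0=B3 v1=G4 downbeat m6
bar 2: v0=A3 v1=C4 downbeat m3
bar 3: v0=C4 v1=C5 downbeat P8
bar 4: v0=B3 v1=G4 downbeat m6
bar 5: v0=G3 v1=A4 downbeat M2
bar 6: v0=A3 v1=E4 downbeat P5
bar 7: v0=G3 v1=D5 downbeat P5
bar 8: v0=E3 v1=C4 downbeat m6
bar 9: v0=C3 v1=A3 downbeat M6
bar 10: v0=B3 v1=G4 downbeat m6
bar 11: v0=A3 v1=A4 downbeat P8
  -> R2 @ bar 3 tick 0 v(0, 1): A3/C4 m3 -> C4/C5 P8 similar
  -> R4 @ bar 5 tick 0 v(0, 1): G3/A4 M2 untreated
  -> R7 @ bar 7 tick 0 v(1,): E4->D5 leap 10st
  -> R7 @ bar 8 tick 0 v(1,): D5->C4 leap 14st
  -> R7 @ bar 10 tick 0 v(0,): C3->B3 leap 11st
  -> R7 @ bar 10 tick 0 v(1,): A3->G4 leap 10st

(3, 0, R2, (0, 1))
(5, 0, R4, (0, 1))
(7, 0, R7, (1,))
(8, 0, R7, (1,))
(10, 0, R7, (0,))
(10, 0, R7, (1,))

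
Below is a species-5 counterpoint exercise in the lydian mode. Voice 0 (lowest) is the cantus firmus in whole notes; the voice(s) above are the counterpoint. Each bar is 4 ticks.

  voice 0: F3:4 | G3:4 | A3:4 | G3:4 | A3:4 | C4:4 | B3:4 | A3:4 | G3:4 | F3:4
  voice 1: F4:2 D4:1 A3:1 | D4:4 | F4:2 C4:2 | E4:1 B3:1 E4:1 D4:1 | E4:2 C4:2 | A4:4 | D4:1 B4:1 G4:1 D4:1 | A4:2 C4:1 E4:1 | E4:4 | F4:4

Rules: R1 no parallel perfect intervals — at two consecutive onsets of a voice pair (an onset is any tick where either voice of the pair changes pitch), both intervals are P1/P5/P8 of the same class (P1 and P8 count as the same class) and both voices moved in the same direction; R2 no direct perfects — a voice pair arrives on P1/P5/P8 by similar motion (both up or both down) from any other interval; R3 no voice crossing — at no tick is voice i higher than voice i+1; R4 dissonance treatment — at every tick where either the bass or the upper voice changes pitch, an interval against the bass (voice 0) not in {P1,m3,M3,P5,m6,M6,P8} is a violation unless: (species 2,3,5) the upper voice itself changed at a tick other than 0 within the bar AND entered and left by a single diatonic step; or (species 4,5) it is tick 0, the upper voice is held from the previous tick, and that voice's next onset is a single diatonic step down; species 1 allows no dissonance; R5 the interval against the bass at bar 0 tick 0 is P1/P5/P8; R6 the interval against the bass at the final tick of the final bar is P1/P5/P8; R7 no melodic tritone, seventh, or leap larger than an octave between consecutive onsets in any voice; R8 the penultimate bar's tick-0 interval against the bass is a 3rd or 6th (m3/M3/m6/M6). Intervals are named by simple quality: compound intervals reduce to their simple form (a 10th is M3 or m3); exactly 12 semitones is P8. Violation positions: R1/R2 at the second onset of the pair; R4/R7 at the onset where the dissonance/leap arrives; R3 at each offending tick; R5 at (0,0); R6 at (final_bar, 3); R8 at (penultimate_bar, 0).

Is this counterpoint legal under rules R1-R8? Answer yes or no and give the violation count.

No (2 violations)

bar 0: v0=F3 v1=F4 (P8)
bar 1: v0=G3 v1=D4 (P5)
bar 2: v0=A3 v1=F4 (m6)
bar 3: v0=G3 v1=E4 (M6)
bar 4: v0=A3 v1=E4 (P5)
bar 5: v0=C4 v1=A4 (M6)
bar 6: v0=B3 v1=D4 (m3)
bar 7: v0=A3 v1=A4 (P8)
bar 8: v0=G3 v1=E4 (M6)
bar 9: v0=F3 v1=F4 (P8)
  R2 @ bar1.0: F3/A3 M3 -> G3/D4 P5 similar
  R1 @ bar4.0: G3/D4 P5 -> A3/E4 P5 similar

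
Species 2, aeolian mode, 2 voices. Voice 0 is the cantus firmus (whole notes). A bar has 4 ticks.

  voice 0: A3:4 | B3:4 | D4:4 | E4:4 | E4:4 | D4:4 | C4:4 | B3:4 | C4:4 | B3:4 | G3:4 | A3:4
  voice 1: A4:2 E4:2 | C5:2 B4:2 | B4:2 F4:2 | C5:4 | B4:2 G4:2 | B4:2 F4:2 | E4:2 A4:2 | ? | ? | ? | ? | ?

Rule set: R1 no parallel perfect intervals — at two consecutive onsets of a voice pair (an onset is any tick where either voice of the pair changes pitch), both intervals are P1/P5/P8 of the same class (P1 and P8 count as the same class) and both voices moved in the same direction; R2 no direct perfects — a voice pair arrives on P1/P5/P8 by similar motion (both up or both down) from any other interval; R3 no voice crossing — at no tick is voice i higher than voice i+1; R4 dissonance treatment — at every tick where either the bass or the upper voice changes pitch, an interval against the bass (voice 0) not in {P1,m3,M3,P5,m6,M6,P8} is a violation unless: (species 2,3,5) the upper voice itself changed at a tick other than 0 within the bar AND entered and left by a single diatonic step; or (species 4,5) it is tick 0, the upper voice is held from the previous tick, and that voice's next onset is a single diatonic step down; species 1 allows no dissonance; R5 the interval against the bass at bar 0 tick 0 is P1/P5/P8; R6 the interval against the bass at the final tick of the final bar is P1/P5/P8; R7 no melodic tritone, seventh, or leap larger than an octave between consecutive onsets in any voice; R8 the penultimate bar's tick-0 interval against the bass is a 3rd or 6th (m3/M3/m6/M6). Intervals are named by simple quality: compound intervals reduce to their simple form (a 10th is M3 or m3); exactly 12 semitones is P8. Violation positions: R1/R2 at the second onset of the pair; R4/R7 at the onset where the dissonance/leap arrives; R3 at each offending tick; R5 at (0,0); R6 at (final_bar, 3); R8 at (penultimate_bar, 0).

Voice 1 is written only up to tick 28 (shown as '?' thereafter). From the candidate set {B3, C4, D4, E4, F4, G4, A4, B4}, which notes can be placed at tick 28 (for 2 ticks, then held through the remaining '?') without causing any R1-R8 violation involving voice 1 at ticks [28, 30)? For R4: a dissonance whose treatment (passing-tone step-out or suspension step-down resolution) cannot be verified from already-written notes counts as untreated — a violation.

B3: violates R2,R7
C4: violates R4
D4: legal
E4: violates R4
F4: violates R4
G4: legal
A4: violates R4
B4: legal

{B4, D4, G4}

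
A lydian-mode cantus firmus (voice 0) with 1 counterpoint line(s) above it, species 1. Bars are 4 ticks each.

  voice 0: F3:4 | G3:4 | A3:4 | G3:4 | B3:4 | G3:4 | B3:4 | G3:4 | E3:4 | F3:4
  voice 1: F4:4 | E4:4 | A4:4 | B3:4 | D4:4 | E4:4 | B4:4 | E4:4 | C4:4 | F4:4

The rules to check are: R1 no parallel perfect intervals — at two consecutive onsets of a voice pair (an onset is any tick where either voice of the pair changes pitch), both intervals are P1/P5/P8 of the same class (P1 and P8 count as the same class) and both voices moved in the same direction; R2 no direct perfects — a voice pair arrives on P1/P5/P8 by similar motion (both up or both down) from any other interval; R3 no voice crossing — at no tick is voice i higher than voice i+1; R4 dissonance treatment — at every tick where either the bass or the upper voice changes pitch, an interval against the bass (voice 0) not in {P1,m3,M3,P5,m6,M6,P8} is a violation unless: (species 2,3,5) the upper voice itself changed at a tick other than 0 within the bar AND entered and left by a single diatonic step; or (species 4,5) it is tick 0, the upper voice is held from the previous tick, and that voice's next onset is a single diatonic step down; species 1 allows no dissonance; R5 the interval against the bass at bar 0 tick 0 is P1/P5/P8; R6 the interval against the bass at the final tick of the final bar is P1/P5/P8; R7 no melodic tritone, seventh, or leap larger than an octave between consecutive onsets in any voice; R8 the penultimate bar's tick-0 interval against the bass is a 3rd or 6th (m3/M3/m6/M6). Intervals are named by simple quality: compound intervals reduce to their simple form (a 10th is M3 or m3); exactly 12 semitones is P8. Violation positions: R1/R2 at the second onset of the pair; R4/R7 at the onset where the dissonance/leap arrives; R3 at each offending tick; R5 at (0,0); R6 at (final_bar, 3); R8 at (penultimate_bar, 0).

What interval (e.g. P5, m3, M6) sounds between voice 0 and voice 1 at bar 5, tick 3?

M6

voice 0=G3 voice 1=E4 -> M6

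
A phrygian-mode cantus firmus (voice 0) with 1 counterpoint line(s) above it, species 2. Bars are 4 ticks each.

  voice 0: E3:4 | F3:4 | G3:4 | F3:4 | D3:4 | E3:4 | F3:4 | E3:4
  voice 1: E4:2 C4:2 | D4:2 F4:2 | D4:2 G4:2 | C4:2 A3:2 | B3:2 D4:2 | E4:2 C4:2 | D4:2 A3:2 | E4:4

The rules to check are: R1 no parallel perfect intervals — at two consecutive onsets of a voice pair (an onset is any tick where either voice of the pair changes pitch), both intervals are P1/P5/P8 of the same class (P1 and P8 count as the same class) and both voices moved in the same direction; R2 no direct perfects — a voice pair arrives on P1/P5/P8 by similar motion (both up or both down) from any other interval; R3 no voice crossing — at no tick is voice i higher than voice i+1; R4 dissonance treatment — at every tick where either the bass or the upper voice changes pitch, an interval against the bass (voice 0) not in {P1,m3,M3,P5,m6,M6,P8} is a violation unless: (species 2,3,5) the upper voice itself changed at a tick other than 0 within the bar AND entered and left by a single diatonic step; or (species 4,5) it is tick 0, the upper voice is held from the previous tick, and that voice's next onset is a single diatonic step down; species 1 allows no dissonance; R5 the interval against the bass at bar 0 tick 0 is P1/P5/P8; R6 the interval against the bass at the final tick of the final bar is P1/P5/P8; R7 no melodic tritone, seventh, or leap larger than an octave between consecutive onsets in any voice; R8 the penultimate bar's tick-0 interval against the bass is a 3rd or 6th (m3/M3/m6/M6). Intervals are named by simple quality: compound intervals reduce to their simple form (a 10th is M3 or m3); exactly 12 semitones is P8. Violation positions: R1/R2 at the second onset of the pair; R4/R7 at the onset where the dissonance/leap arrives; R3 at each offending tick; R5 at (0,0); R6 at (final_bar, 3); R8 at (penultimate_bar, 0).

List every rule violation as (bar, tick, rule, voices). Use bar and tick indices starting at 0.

(3, 0, R2, (0, 1))
(5, 0, R1, (0, 1))

bar 0: v0=E3 v1=E4 downbeat P8
bar 1: v0=F3 v1=D4 downbeat M6
bar 2: v0=G3 v1=D4 downbeat P5
bar 3: v0=F3 v1=C4 downbeat P5
bar 4: v0=D3 v1=B3 downbeat M6
bar 5: v0=E3 v1=E4 downbeat P8
bar 6: v0=F3 v1=D4 downbeat M6
bar 7: v0=E3 v1=E4 downbeat P8
  -> R2 @ bar 3 tick 0 v(0, 1): G3/G4 P8 -> F3/C4 P5 similar
  -> R1 @ bar 5 tick 0 v(0, 1): D3/D4 P8 -> E3/E4 P8 similar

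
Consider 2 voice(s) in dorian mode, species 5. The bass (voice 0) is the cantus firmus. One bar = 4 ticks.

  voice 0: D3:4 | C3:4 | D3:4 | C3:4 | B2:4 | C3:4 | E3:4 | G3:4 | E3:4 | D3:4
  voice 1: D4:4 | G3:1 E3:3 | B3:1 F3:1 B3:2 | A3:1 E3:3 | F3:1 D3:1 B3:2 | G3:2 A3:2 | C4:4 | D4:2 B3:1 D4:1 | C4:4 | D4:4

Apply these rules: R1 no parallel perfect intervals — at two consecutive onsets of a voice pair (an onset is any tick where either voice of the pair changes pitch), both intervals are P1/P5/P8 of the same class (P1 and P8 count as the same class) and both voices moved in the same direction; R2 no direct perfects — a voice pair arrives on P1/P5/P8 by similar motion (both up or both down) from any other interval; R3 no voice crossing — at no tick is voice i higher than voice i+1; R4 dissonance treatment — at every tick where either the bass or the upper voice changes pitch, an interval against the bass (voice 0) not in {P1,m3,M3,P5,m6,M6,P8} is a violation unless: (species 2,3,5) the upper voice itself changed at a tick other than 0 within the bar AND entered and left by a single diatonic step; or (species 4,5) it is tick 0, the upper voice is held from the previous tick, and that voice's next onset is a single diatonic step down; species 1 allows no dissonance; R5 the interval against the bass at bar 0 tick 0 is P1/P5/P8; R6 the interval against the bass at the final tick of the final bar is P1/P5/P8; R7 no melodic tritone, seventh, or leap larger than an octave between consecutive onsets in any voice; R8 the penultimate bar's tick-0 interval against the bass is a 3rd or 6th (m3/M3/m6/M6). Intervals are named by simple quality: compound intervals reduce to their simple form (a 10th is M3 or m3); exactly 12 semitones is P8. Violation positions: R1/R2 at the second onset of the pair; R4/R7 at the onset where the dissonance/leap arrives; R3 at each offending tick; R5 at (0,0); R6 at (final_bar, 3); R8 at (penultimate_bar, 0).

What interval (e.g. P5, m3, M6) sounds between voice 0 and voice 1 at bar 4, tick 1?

m3

voice 0=B2 voice 1=D3 -> m3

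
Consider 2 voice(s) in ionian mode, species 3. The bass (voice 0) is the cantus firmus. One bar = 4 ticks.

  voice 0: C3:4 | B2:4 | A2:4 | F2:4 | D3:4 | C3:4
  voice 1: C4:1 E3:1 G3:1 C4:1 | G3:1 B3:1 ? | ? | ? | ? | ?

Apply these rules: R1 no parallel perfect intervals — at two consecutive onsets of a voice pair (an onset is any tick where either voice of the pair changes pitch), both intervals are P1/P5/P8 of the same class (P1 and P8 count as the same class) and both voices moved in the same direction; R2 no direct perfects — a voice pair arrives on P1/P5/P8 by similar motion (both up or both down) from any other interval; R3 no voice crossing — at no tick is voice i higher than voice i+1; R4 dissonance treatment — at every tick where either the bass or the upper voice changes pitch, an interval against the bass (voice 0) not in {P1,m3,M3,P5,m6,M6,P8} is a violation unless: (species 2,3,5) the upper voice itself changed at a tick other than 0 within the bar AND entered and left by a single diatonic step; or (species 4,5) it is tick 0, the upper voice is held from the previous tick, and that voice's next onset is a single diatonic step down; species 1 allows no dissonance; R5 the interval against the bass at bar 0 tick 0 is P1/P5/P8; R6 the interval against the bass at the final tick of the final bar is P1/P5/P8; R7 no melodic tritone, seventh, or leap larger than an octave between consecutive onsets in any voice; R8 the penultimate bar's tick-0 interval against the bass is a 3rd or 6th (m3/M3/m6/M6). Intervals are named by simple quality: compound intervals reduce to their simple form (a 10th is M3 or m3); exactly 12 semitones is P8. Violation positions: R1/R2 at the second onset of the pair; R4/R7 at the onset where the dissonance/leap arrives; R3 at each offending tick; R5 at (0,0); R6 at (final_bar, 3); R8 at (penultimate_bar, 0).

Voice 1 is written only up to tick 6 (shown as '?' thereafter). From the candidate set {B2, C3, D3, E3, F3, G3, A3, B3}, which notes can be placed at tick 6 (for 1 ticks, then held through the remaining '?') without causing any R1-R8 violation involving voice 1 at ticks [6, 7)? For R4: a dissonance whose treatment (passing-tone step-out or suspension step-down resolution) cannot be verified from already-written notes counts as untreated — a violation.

{B2, B3, D3, G3}

B2: legal
C3: violates R4,R7
D3: legal
E3: violates R4
F3: violates R4,R7
G3: legal
A3: violates R4
B3: legal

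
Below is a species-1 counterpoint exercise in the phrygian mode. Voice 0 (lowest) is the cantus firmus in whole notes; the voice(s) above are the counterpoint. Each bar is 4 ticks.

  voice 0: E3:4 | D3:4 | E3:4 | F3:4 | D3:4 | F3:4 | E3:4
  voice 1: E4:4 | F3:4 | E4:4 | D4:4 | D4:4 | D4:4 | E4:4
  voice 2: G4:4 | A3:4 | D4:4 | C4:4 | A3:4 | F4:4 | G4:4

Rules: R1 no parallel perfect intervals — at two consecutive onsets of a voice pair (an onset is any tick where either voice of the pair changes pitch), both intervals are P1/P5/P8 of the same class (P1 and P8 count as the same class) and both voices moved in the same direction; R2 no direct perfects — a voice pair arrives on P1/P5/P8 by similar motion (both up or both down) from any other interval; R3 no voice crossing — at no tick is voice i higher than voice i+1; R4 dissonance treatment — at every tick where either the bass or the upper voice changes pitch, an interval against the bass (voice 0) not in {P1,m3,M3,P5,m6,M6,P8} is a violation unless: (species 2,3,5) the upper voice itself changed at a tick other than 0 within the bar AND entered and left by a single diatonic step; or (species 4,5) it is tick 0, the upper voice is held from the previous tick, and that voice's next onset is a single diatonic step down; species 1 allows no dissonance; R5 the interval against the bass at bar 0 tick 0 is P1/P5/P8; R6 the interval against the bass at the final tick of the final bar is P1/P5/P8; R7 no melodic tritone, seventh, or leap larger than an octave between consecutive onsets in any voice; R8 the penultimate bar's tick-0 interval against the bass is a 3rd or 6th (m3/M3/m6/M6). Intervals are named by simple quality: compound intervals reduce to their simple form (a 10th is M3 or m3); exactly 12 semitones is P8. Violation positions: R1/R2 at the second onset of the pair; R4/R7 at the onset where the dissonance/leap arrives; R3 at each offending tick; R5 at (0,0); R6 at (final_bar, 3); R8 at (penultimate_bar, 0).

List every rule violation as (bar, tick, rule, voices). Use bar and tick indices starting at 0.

(0, 0, R5, (0, 2))
(1, 0, R2, (0, 2))
(1, 0, R7, (1,))
(1, 0, R7, (2,))
(2, 0, R2, (0, 1))
(2, 0, R3, (1, 2))
(2, 0, R4, (0, 2))
(2, 0, R7, (1,))
(2, 1, R3, (1, 2))
(2, 2, R3, (1, 2))
(2, 3, R3, (1, 2))
(3, 0, R3, (1, 2))
(3, 1, R3, (1, 2))
(3, 2, R3, (1, 2))
(3, 3, R3, (1, 2))
(4, 0, R1, (0, 2))
(4, 0, R3, (1, 2))
(4, 1, R3, (1, 2))
(4, 2, R3, (1, 2))
(4, 3, R3, (1, 2))
(5, 0, R2, (0, 2))
(5, 0, R8, (0, 2))
(6, 3, R6, (0, 2))

bar 0: v0=E3 v1=E4 v2=G4 downbeat m3
bar 1: v0=D3 v1=F3 v2=A3 downbeat P5
bar 2: v0=E3 v1=E4 v2=D4 downbeat m7
bar 3: v0=F3 v1=D4 v2=C4 downbeat P5
bar 4: v0=D3 v1=D4 v2=A3 downbeat P5
bar 5: v0=F3 v1=D4 v2=F4 downbeat P8
bar 6: v0=E3 v1=E4 v2=G4 downbeat m3
  -> R5 @ bar 0 tick 0 v(0, 2): opens on m3
  -> R2 @ bar 1 tick 0 v(0, 2): E3/G4 m3 -> D3/A3 P5 similar
  -> R7 @ bar 1 tick 0 v(1,): E4->F3 leap 11st
  -> R7 @ bar 1 tick 0 v(2,): G4->A3 leap 10st
  -> R2 @ bar 2 tick 0 v(0, 1): D3/F3 m3 -> E3/E4 P8 similar
  -> R3 @ bar 2 tick 0 v(1, 2): E4 above D4
  -> R4 @ bar 2 tick 0 v(0, 2): E3/D4 m7 untreated
  -> R7 @ bar 2 tick 0 v(1,): F3->E4 leap 11st
  -> R3 @ bar 2 tick 1 v(1, 2): E4 above D4
  -> R3 @ bar 2 tick 2 v(1, 2): E4 above D4
  -> R3 @ bar 2 tick 3 v(1, 2): E4 above D4
  -> R3 @ bar 3 tick 0 v(1, 2): D4 above C4
  -> R3 @ bar 3 tick 1 v(1, 2): D4 above C4
  -> R3 @ bar 3 tick 2 v(1, 2): D4 above C4
  -> R3 @ bar 3 tick 3 v(1, 2): D4 above C4
  -> R1 @ bar 4 tick 0 v(0, 2): F3/C4 P5 -> D3/A3 P5 similar
  -> R3 @ bar 4 tick 0 v(1, 2): D4 above A3
  -> R3 @ bar 4 tick 1 v(1, 2): D4 above A3
  -> R3 @ bar 4 tick 2 v(1, 2): D4 above A3
  -> R3 @ bar 4 tick 3 v(1, 2): D4 above A3
  -> R2 @ bar 5 tick 0 v(0, 2): D3/A3 P5 -> F3/F4 P8 similar
  -> R8 @ bar 5 tick 0 v(0, 2): penult P8 not 3rd/6th
  -> R6 @ bar 6 tick 3 v(0, 2): closes on m3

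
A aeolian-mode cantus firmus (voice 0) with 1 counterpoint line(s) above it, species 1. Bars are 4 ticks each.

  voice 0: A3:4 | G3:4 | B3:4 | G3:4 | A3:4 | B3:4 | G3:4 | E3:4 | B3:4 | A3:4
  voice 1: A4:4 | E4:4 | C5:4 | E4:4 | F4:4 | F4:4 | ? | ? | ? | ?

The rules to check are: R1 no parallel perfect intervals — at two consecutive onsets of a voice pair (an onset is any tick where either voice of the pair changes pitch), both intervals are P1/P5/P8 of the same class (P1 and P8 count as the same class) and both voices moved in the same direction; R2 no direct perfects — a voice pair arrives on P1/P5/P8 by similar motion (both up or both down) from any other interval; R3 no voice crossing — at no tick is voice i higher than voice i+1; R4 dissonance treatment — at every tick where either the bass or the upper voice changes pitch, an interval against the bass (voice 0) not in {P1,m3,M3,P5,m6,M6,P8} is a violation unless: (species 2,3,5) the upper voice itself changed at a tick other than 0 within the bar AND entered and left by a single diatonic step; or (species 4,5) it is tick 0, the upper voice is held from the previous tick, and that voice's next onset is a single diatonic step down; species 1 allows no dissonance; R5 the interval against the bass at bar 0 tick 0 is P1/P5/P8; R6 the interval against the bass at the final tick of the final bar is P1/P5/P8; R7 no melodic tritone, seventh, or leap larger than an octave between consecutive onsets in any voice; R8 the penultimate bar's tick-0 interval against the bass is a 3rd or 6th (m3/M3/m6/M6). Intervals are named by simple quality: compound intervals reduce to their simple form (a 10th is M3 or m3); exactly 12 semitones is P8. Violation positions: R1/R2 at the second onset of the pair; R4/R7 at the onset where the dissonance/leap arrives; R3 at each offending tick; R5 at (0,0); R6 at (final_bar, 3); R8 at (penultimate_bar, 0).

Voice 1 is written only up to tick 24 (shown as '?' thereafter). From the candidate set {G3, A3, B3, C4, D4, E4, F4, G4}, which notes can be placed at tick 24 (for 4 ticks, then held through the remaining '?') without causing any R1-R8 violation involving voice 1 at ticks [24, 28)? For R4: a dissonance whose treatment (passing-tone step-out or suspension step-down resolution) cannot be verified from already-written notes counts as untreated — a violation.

G3: violates R2,R7
A3: violates R4
B3: violates R7
C4: violates R4
D4: violates R2
E4: legal
F4: violates R4
G4: legal

{E4, G4}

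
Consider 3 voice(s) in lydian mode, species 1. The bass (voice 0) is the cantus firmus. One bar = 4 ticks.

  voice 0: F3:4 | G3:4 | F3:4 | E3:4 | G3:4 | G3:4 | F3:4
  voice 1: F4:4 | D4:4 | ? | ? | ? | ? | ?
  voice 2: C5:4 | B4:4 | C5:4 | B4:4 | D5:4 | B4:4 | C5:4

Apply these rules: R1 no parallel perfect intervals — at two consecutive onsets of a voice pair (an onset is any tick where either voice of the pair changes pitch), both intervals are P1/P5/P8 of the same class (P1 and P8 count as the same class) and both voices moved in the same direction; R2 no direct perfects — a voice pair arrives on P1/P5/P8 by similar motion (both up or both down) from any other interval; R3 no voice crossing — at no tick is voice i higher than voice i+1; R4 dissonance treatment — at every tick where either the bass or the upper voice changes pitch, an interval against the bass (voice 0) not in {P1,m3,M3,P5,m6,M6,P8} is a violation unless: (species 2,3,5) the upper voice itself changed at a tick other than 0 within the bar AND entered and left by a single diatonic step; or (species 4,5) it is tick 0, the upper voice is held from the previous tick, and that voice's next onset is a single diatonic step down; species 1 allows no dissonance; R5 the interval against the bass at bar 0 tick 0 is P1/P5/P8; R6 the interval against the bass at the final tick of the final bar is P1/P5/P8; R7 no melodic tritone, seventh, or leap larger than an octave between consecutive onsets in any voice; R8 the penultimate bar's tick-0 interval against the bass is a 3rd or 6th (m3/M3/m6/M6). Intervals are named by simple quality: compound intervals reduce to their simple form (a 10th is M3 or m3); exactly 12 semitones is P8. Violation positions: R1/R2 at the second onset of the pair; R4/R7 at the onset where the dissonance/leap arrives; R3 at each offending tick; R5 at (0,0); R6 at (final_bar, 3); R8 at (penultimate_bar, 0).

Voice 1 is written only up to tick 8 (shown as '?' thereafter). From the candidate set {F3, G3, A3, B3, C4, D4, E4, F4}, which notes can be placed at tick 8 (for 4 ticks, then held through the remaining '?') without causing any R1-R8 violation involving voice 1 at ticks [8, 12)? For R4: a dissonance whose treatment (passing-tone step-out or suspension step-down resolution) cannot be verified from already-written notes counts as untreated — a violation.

{A3, D4}

F3: violates R2
G3: violates R4
A3: legal
B3: violates R4
C4: violates R1
D4: legal
E4: violates R4
F4: violates R2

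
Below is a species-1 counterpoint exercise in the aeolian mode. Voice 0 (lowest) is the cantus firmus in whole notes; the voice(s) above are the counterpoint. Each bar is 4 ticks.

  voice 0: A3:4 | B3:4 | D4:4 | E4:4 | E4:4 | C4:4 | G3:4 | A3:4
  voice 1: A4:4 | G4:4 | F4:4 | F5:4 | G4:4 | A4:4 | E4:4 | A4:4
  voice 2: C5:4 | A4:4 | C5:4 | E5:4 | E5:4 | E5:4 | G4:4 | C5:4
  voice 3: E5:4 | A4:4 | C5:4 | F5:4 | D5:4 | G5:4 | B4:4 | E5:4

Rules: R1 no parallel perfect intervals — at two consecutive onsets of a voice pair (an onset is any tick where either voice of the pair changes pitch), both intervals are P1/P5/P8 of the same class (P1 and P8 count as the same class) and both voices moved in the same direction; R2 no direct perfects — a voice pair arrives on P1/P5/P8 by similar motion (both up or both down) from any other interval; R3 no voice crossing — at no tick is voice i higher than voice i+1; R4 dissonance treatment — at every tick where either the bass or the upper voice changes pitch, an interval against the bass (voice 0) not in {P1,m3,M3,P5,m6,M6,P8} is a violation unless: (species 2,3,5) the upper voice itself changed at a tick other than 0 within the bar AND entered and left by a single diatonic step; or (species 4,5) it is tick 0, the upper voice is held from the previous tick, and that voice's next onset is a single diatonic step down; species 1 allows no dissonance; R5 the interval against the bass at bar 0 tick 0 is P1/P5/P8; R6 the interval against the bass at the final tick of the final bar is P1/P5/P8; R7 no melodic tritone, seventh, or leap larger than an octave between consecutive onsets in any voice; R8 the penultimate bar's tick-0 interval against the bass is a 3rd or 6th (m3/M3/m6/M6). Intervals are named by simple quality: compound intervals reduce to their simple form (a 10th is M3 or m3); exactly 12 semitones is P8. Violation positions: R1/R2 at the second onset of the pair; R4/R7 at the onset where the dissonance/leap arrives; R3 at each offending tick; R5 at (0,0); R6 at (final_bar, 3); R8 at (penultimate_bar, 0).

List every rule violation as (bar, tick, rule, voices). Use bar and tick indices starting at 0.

(0, 0, R5, (0, 2))
(1, 0, R2, (2, 3))
(1, 0, R4, (0, 2))
(1, 0, R4, (0, 3))
(2, 0, R1, (2, 3))
(2, 0, R4, (0, 2))
(2, 0, R4, (0, 3))
(3, 0, R2, (0, 2))
(3, 0, R2, (1, 3))
(3, 0, R3, (1, 2))
(3, 0, R4, (0, 1))
(3, 0, R4, (0, 3))
(3, 1, R3, (1, 2))
(3, 2, R3, (1, 2))
(3, 3, R3, (1, 2))
(4, 0, R2, (1, 3))
(4, 0, R3, (2, 3))
(4, 0, R4, (0, 3))
(4, 0, R7, (1,))
(4, 1, R3, (2, 3))
(4, 2, R3, (2, 3))
(4, 3, R3, (2, 3))
(6, 0, R2, (0, 2))
(6, 0, R2, (1, 3))
(6, 0, R8, (0, 2))
(7, 0, R1, (1, 3))
(7, 0, R2, (0, 1))
(7, 0, R2, (0, 3))
(7, 3, R6, (0, 2))

bar 0: v0=A3 v1=A4 v2=C5 v3=E5 downbeat P5
bar 1: v0=B3 v1=G4 v2=A4 v3=A4 downbeat m7
bar 2: v0=D4 v1=F4 v2=C5 v3=C5 downbeat m7
bar 3: v0=E4 v1=F5 v2=E5 v3=F5 downbeat m2
bar 4: v0=E4 v1=G4 v2=E5 v3=D5 downbeat m7
bar 5: v0=C4 v1=A4 v2=E5 v3=G5 downbeat P5
bar 6: v0=G3 v1=E4 v2=G4 v3=B4 downbeat M3
bar 7: v0=A3 v1=A4 v2=C5 v3=E5 downbeat P5
  -> R5 @ bar 0 tick 0 v(0, 2): opens on m3
  -> R2 @ bar 1 tick 0 v(2, 3): C5/E5 M3 -> A4/A4 P1 similar
  -> R4 @ bar 1 tick 0 v(0, 2): B3/A4 m7 untreated
  -> R4 @ bar 1 tick 0 v(0, 3): B3/A4 m7 untreated
  -> R1 @ bar 2 tick 0 v(2, 3): A4/A4 P1 -> C5/C5 P1 similar
  -> R4 @ bar 2 tick 0 v(0, 2): D4/C5 m7 untreated
  -> R4 @ bar 2 tick 0 v(0, 3): D4/C5 m7 untreated
  -> R2 @ bar 3 tick 0 v(0, 2): D4/C5 m7 -> E4/E5 P8 similar
  -> R2 @ bar 3 tick 0 v(1, 3): F4/C5 P5 -> F5/F5 P1 similar
  -> R3 @ bar 3 tick 0 v(1, 2): F5 above E5
  -> R4 @ bar 3 tick 0 v(0, 1): E4/F5 m2 untreated
  -> R4 @ bar 3 tick 0 v(0, 3): E4/F5 m2 untreated
  -> R3 @ bar 3 tick 1 v(1, 2): F5 above E5
  -> R3 @ bar 3 tick 2 v(1, 2): F5 above E5
  -> R3 @ bar 3 tick 3 v(1, 2): F5 above E5
  -> R2 @ bar 4 tick 0 v(1, 3): F5/F5 P1 -> G4/D5 P5 similar
  -> R3 @ bar 4 tick 0 v(2, 3): E5 above D5
  -> R4 @ bar 4 tick 0 v(0, 3): E4/D5 m7 untreated
  -> R7 @ bar 4 tick 0 v(1,): F5->G4 leap 10st
  -> R3 @ bar 4 tick 1 v(2, 3): E5 above D5
  -> R3 @ bar 4 tick 2 v(2, 3): E5 above D5
  -> R3 @ bar 4 tick 3 v(2, 3): E5 above D5
  -> R2 @ bar 6 tick 0 v(0, 2): C4/E5 M3 -> G3/G4 P8 similar
  -> R2 @ bar 6 tick 0 v(1, 3): A4/G5 m7 -> E4/B4 P5 similar
  -> R8 @ bar 6 tick 0 v(0, 2): penult P8 not 3rd/6th
  -> R1 @ bar 7 tick 0 v(1, 3): E4/B4 P5 -> A4/E5 P5 similar
  -> R2 @ bar 7 tick 0 v(0, 1): G3/E4 M6 -> A3/A4 P8 similar
  -> R2 @ bar 7 tick 0 v(0, 3): G3/B4 M3 -> A3/E5 P5 similar
  -> R6 @ bar 7 tick 3 v(0, 2): closes on m3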